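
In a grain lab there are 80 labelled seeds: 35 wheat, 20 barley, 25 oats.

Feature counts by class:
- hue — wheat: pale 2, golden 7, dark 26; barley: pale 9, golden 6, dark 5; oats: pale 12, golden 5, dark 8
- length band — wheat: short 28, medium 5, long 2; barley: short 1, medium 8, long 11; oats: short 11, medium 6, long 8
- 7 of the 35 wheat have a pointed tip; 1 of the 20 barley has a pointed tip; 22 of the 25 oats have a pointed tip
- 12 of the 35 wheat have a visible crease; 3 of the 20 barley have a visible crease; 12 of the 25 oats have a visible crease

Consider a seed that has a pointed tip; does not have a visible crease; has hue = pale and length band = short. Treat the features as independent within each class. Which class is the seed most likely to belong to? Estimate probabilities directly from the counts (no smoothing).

oats

wheat: (35/80) × (2/35) × (28/35) × (7/35) × (23/35) ≈ 0.00262857
barley: (20/80) × (9/20) × (1/20) × (1/20) × (17/20) = 0.0002390625
oats: (25/80) × (12/25) × (11/25) × (22/25) × (13/25) = 0.0302016
Highest score → oats.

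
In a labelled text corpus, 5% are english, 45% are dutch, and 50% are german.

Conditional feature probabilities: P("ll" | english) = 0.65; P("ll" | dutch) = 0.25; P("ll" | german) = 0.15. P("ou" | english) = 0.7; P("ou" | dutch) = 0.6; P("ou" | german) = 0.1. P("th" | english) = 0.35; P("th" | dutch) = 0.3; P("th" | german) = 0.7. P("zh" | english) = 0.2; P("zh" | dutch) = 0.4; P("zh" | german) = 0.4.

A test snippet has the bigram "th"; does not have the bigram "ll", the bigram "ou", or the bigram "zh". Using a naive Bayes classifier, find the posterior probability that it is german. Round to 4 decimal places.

0.8618

english: 0.05 × (1−0.65) × (1−0.7) × 0.35 × (1−0.2) = 0.00147
dutch: 0.45 × (1−0.25) × (1−0.6) × 0.3 × (1−0.4) = 0.0243
german: 0.5 × (1−0.15) × (1−0.1) × 0.7 × (1−0.4) = 0.16065
P(german | x) = 0.16065 / 0.18642 ≈ 0.8618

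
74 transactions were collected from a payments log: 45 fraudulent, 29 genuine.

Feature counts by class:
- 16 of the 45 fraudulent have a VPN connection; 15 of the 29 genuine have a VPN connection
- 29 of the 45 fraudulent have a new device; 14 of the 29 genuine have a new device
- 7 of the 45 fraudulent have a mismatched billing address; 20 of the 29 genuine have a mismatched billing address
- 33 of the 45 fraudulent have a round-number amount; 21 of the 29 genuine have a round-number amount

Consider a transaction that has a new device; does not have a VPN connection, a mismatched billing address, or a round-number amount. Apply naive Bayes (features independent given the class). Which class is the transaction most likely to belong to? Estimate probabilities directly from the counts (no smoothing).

fraudulent

fraudulent: (45/74) × (29/45) × (29/45) × (38/45) × (12/45) ≈ 0.0568711
genuine: (29/74) × (14/29) × (14/29) × (9/29) × (8/29) ≈ 0.00781921
Highest score → fraudulent.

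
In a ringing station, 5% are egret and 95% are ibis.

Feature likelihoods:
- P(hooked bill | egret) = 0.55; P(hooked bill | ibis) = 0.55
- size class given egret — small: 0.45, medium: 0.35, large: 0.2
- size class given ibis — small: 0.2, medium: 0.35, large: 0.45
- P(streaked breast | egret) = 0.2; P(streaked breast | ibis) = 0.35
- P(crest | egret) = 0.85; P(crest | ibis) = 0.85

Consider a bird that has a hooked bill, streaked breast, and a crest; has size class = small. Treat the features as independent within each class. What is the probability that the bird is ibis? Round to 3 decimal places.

egret: 0.05 × 0.55 × 0.45 × 0.2 × 0.85 = 0.00210375
ibis: 0.95 × 0.55 × 0.2 × 0.35 × 0.85 = 0.03108875
P(ibis | x) = 0.03108875 / 0.0331925 ≈ 0.937

0.937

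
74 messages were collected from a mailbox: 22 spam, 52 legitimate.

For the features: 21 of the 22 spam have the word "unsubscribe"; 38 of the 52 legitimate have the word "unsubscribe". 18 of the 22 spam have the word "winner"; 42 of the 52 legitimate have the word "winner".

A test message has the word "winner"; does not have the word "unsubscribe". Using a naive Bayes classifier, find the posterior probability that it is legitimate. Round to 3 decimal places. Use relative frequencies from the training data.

0.933

spam: (22/74) × (1/22) × (18/22) ≈ 0.0110565
legitimate: (52/74) × (14/52) × (42/52) ≈ 0.152807
P(legitimate | x) = 0.152807 / 0.1638635 ≈ 0.933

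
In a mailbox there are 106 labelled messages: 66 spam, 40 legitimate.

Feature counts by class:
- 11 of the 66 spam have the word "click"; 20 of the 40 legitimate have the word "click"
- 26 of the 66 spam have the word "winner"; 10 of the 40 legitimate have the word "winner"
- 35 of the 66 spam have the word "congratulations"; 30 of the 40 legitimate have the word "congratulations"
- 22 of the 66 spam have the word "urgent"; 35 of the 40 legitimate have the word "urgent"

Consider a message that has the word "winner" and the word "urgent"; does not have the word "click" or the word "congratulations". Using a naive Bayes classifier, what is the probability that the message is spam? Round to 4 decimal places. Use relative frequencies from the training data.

spam: (66/106) × (55/66) × (26/66) × (31/66) × (22/66) ≈ 0.0320024
legitimate: (40/106) × (20/40) × (10/40) × (10/40) × (35/40) ≈ 0.0103184
P(spam | x) = 0.0320024 / 0.0423208 ≈ 0.7562

0.7562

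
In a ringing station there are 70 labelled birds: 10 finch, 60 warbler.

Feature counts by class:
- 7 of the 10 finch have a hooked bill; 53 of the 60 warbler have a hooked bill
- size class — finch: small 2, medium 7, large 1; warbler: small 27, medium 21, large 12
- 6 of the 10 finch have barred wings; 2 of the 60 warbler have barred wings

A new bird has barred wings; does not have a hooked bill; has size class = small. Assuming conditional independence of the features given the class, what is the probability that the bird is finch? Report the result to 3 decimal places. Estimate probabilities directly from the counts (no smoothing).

0.774

finch: (10/70) × (3/10) × (2/10) × (6/10) ≈ 0.00514286
warbler: (60/70) × (7/60) × (27/60) × (2/60) = 0.0015
P(finch | x) = 0.00514286 / 0.00664286 ≈ 0.774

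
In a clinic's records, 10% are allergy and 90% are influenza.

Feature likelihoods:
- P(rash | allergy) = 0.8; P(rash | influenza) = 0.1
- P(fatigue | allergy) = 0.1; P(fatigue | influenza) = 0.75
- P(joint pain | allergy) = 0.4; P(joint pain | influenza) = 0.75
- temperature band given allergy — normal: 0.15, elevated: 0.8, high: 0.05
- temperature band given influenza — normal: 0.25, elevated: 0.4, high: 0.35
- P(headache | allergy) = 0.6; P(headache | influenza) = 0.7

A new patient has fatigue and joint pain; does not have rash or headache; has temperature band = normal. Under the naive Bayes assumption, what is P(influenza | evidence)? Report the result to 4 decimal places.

allergy: 0.1 × (1−0.8) × 0.1 × 0.4 × 0.15 × (1−0.6) = 0.000048
influenza: 0.9 × (1−0.1) × 0.75 × 0.75 × 0.25 × (1−0.7) = 0.034171875
P(influenza | x) = 0.034171875 / 0.034219875 ≈ 0.9986

0.9986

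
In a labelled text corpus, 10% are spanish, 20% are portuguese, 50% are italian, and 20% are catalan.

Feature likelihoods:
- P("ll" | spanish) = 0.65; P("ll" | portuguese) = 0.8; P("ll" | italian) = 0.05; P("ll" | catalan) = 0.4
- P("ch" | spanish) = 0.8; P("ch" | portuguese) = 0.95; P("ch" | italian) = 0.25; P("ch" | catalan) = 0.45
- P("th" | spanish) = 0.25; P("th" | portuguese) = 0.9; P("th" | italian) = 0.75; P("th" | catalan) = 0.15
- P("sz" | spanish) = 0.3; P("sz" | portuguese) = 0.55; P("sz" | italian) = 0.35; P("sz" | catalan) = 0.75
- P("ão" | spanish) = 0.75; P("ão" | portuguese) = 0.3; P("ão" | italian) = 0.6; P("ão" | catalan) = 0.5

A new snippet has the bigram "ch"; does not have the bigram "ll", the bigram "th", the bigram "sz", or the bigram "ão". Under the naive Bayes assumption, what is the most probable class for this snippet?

italian

spanish: 0.1 × (1−0.65) × 0.8 × (1−0.25) × (1−0.3) × (1−0.75) = 0.003675
portuguese: 0.2 × (1−0.8) × 0.95 × (1−0.9) × (1−0.55) × (1−0.3) = 0.001197
italian: 0.5 × (1−0.05) × 0.25 × (1−0.75) × (1−0.35) × (1−0.6) = 0.00771875
catalan: 0.2 × (1−0.4) × 0.45 × (1−0.15) × (1−0.75) × (1−0.5) = 0.0057375
Highest score → italian.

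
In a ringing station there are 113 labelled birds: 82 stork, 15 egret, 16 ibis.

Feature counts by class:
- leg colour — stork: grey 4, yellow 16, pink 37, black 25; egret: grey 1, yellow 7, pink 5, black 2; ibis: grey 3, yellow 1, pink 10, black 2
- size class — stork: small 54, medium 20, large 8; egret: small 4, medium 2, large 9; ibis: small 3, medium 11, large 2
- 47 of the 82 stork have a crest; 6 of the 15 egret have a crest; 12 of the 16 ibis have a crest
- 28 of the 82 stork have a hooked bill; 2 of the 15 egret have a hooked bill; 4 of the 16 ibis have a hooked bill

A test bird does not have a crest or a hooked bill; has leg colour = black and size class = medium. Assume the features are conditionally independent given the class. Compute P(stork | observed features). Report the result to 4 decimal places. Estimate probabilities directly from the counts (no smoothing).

stork: (82/113) × (25/82) × (20/82) × (35/82) × (54/82) ≈ 0.0151674
egret: (15/113) × (2/15) × (2/15) × (9/15) × (13/15) ≈ 0.00122714
ibis: (16/113) × (2/16) × (11/16) × (4/16) × (12/16) ≈ 0.00228153
P(stork | x) = 0.0151674 / 0.01867607 ≈ 0.8121

0.8121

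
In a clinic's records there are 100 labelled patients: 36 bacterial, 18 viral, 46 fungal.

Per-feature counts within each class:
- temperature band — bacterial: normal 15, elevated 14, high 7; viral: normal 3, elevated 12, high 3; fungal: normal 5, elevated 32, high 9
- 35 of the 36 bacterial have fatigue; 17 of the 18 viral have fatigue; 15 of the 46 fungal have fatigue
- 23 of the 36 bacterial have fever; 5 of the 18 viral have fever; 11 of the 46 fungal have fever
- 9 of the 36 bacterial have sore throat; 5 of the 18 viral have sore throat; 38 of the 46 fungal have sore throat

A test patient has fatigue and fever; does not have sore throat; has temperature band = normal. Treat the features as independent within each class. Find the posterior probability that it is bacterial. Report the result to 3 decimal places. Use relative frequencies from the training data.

bacterial: (36/100) × (15/36) × (35/36) × (23/36) × (27/36) ≈ 0.0698785
viral: (18/100) × (3/18) × (17/18) × (5/18) × (13/18) ≈ 0.00568416
fungal: (46/100) × (5/46) × (15/46) × (11/46) × (8/46) ≈ 0.000678064
P(bacterial | x) = 0.0698785 / 0.076240724 ≈ 0.917

0.917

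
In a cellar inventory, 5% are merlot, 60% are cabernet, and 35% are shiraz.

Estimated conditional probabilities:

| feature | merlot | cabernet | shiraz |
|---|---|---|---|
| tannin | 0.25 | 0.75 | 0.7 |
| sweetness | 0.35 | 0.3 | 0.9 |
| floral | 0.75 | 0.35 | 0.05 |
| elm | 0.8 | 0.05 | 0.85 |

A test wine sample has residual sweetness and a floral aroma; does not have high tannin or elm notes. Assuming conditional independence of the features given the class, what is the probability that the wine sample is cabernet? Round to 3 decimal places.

merlot: 0.05 × (1−0.25) × 0.35 × 0.75 × (1−0.8) = 0.00196875
cabernet: 0.6 × (1−0.75) × 0.3 × 0.35 × (1−0.05) = 0.0149625
shiraz: 0.35 × (1−0.7) × 0.9 × 0.05 × (1−0.85) = 0.00070875
P(cabernet | x) = 0.0149625 / 0.01764 ≈ 0.848

0.848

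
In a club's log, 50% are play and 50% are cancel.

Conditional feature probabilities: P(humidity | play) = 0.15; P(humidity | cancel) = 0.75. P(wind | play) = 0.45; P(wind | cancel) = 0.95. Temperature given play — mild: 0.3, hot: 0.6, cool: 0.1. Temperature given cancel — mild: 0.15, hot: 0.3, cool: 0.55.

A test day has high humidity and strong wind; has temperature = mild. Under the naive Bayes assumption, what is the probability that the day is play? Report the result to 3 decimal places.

0.159

play: 0.5 × 0.15 × 0.45 × 0.3 = 0.010125
cancel: 0.5 × 0.75 × 0.95 × 0.15 = 0.0534375
P(play | x) = 0.010125 / 0.0635625 ≈ 0.159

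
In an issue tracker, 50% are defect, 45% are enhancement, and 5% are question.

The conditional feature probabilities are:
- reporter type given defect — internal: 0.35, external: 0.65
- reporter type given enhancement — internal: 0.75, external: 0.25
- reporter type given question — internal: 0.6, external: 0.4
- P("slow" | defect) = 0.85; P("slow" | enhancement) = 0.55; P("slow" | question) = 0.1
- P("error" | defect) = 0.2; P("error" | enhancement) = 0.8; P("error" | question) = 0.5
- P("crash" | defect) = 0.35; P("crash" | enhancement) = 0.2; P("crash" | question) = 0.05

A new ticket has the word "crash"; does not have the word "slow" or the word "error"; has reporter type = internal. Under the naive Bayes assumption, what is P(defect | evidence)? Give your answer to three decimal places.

defect: 0.5 × 0.35 × (1−0.85) × (1−0.2) × 0.35 = 0.00735
enhancement: 0.45 × 0.75 × (1−0.55) × (1−0.8) × 0.2 = 0.006075
question: 0.05 × 0.6 × (1−0.1) × (1−0.5) × 0.05 = 0.000675
P(defect | x) = 0.00735 / 0.0141 ≈ 0.521

0.521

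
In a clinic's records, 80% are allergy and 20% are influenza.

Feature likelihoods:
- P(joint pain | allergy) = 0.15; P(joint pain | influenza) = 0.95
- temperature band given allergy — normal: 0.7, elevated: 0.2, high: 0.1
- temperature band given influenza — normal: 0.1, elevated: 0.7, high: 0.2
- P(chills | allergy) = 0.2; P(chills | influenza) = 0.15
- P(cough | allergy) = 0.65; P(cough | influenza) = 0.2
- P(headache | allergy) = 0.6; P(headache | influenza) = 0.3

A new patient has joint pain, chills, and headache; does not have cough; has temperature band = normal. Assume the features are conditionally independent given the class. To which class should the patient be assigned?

allergy

allergy: 0.8 × 0.15 × 0.7 × 0.2 × (1−0.65) × 0.6 = 0.003528
influenza: 0.2 × 0.95 × 0.1 × 0.15 × (1−0.2) × 0.3 = 0.000684
Highest score → allergy.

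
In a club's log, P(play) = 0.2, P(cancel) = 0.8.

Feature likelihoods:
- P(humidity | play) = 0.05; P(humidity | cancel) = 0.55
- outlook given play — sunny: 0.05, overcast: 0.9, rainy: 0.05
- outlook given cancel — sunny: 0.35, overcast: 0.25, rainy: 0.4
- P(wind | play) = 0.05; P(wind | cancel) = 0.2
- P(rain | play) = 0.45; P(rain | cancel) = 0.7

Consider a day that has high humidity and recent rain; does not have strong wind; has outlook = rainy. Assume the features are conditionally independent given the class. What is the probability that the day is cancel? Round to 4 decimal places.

play: 0.2 × 0.05 × 0.05 × (1−0.05) × 0.45 = 0.00021375
cancel: 0.8 × 0.55 × 0.4 × (1−0.2) × 0.7 = 0.09856
P(cancel | x) = 0.09856 / 0.09877375 ≈ 0.9978

0.9978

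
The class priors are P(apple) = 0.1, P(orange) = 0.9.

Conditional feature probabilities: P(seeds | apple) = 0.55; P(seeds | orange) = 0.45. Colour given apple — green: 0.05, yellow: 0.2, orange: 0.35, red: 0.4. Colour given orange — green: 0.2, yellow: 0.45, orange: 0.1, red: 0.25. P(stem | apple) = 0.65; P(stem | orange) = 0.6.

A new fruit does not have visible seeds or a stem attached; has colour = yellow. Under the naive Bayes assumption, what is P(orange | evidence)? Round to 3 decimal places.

apple: 0.1 × (1−0.55) × 0.2 × (1−0.65) = 0.00315
orange: 0.9 × (1−0.45) × 0.45 × (1−0.6) = 0.0891
P(orange | x) = 0.0891 / 0.09225 ≈ 0.966

0.966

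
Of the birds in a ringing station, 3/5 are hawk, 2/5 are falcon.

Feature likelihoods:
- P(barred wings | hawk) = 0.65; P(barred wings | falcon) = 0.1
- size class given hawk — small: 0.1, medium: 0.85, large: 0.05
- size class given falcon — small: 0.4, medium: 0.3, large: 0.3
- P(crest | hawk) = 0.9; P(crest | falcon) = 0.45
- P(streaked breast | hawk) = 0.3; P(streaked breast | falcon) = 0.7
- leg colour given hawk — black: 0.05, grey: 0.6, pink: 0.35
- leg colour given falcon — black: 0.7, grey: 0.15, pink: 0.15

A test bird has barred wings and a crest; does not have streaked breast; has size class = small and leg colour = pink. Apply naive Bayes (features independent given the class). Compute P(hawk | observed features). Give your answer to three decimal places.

hawk: 0.6 × 0.65 × 0.1 × 0.9 × (1−0.3) × 0.35 = 0.0085995
falcon: 0.4 × 0.1 × 0.4 × 0.45 × (1−0.7) × 0.15 = 0.000324
P(hawk | x) = 0.0085995 / 0.0089235 ≈ 0.964

0.964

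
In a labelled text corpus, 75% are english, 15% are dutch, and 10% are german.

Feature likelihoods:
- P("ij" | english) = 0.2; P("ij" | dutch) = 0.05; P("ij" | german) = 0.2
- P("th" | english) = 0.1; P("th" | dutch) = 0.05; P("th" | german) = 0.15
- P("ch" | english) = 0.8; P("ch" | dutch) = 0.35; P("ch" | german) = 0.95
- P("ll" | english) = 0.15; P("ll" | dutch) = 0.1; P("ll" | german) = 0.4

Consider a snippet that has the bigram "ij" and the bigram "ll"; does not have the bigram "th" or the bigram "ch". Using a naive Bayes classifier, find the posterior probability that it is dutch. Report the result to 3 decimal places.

0.095

english: 0.75 × 0.2 × (1−0.1) × (1−0.8) × 0.15 = 0.00405
dutch: 0.15 × 0.05 × (1−0.05) × (1−0.35) × 0.1 = 0.000463125
german: 0.1 × 0.2 × (1−0.15) × (1−0.95) × 0.4 = 0.00034
P(dutch | x) = 0.000463125 / 0.004853125 ≈ 0.095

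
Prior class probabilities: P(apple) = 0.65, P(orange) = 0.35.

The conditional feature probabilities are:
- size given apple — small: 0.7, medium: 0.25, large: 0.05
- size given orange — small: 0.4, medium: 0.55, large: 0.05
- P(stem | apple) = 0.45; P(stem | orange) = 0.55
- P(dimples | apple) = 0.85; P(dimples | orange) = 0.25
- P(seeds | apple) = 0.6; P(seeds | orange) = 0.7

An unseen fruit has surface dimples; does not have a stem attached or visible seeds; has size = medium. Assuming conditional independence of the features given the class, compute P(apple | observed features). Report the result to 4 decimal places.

0.8239

apple: 0.65 × 0.25 × (1−0.45) × 0.85 × (1−0.6) = 0.0303875
orange: 0.35 × 0.55 × (1−0.55) × 0.25 × (1−0.7) = 0.006496875
P(apple | x) = 0.0303875 / 0.036884375 ≈ 0.8239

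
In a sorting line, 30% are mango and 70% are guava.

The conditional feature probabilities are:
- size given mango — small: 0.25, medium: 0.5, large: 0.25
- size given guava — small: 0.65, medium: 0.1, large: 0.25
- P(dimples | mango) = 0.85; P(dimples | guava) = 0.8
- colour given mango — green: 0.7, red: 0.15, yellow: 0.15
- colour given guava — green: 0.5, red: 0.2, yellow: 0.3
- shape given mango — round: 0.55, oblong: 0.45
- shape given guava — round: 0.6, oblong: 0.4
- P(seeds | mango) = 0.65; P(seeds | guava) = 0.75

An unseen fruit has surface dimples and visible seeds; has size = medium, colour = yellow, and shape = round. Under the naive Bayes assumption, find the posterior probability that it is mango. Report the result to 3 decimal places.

mango: 0.3 × 0.5 × 0.85 × 0.15 × 0.55 × 0.65 = 0.0068371875
guava: 0.7 × 0.1 × 0.8 × 0.3 × 0.6 × 0.75 = 0.00756
P(mango | x) = 0.0068371875 / 0.0143971875 ≈ 0.475

0.475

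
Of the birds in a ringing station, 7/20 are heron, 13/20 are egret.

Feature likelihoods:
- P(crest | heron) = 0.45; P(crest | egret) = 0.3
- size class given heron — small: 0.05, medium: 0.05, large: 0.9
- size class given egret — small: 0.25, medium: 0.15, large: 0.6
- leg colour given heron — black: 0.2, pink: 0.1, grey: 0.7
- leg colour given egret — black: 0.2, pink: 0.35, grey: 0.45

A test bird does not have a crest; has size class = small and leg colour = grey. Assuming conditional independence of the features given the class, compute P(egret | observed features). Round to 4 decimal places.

0.8837

heron: 0.35 × (1−0.45) × 0.05 × 0.7 = 0.0067375
egret: 0.65 × (1−0.3) × 0.25 × 0.45 = 0.0511875
P(egret | x) = 0.0511875 / 0.057925 ≈ 0.8837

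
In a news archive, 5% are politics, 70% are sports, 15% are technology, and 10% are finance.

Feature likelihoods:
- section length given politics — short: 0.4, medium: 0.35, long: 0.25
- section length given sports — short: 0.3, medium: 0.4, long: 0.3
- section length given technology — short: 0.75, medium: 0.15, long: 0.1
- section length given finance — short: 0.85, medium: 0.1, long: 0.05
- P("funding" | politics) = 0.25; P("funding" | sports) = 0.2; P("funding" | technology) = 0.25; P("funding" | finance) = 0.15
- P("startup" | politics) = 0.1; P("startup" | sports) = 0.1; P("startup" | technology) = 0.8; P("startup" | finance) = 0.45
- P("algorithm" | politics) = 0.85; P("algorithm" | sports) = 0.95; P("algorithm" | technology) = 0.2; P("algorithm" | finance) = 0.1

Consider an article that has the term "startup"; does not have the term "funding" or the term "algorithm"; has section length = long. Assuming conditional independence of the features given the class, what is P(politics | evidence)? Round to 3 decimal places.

politics: 0.05 × 0.25 × (1−0.25) × 0.1 × (1−0.85) = 0.000140625
sports: 0.7 × 0.3 × (1−0.2) × 0.1 × (1−0.95) = 0.00084
technology: 0.15 × 0.1 × (1−0.25) × 0.8 × (1−0.2) = 0.0072
finance: 0.1 × 0.05 × (1−0.15) × 0.45 × (1−0.1) = 0.00172125
P(politics | x) = 0.000140625 / 0.009901875 ≈ 0.014

0.014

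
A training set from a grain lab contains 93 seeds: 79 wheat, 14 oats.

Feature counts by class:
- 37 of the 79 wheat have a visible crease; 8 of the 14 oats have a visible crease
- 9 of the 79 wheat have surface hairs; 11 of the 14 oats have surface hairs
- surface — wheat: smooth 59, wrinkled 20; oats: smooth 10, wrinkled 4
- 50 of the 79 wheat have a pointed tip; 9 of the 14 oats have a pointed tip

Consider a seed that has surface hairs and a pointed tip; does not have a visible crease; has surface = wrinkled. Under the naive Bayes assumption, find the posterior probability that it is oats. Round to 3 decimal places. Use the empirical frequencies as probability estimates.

0.530

wheat: (79/93) × (42/79) × (9/79) × (20/79) × (50/79) ≈ 0.0082438
oats: (14/93) × (6/14) × (11/14) × (4/14) × (9/14) ≈ 0.00931064
P(oats | x) = 0.00931064 / 0.01755444 ≈ 0.530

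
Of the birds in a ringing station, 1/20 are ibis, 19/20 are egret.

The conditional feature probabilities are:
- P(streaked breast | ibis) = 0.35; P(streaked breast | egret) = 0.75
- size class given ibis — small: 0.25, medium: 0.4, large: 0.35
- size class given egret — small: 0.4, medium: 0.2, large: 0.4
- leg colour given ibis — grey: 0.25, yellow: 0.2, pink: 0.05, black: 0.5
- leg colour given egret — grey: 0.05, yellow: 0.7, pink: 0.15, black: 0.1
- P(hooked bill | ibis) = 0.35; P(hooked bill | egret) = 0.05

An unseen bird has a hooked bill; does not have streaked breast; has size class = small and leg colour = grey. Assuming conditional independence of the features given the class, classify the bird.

ibis: 0.05 × (1−0.35) × 0.25 × 0.25 × 0.35 = 0.0007109375
egret: 0.95 × (1−0.75) × 0.4 × 0.05 × 0.05 = 0.0002375
Highest score → ibis.

ibis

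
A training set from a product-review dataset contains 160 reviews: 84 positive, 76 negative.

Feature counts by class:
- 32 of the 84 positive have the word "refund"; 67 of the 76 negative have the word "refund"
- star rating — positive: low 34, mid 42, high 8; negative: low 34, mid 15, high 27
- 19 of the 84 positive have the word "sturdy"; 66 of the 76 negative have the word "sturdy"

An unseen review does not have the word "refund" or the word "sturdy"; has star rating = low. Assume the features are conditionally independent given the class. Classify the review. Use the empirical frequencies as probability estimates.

positive

positive: (84/160) × (52/84) × (34/84) × (65/84) ≈ 0.101793
negative: (76/160) × (9/76) × (34/76) × (10/76) ≈ 0.00331111
Highest score → positive.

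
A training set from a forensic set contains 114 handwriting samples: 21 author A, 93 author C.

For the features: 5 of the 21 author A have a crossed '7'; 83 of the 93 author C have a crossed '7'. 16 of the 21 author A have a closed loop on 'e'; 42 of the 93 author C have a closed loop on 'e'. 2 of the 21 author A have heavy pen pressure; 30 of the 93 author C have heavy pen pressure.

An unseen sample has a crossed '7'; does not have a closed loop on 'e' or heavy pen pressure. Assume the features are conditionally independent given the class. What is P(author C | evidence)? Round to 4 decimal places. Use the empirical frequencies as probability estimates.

0.9662

author A: (21/114) × (5/21) × (5/21) × (19/21) ≈ 0.00944822
author C: (93/114) × (83/93) × (51/93) × (63/93) ≈ 0.270469
P(author C | x) = 0.270469 / 0.27991722 ≈ 0.9662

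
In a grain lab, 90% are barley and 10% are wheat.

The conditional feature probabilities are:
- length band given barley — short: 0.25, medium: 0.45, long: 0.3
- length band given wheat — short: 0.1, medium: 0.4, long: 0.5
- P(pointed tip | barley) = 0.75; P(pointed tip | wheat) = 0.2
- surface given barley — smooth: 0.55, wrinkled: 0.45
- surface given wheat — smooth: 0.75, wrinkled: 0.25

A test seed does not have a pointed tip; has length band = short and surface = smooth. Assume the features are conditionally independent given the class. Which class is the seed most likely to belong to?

barley: 0.9 × 0.25 × (1−0.75) × 0.55 = 0.0309375
wheat: 0.1 × 0.1 × (1−0.2) × 0.75 = 0.006
Highest score → barley.

barley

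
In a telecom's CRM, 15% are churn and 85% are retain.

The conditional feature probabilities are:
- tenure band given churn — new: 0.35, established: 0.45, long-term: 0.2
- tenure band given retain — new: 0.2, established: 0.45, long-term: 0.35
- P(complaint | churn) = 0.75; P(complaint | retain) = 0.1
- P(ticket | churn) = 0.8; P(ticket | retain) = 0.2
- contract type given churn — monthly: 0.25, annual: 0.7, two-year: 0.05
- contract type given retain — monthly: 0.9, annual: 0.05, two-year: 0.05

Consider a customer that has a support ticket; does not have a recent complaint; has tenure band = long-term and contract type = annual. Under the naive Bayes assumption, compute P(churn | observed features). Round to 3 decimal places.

churn: 0.15 × 0.2 × (1−0.75) × 0.8 × 0.7 = 0.0042
retain: 0.85 × 0.35 × (1−0.1) × 0.2 × 0.05 = 0.0026775
P(churn | x) = 0.0042 / 0.0068775 ≈ 0.611

0.611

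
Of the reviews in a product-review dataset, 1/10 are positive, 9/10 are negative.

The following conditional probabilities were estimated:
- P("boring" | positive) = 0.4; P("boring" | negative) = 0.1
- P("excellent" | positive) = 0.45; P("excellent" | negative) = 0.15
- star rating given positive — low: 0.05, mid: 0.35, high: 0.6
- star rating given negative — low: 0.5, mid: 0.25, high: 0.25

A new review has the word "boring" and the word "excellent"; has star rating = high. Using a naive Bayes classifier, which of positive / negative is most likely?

positive

positive: 0.1 × 0.4 × 0.45 × 0.6 = 0.0108
negative: 0.9 × 0.1 × 0.15 × 0.25 = 0.003375
Highest score → positive.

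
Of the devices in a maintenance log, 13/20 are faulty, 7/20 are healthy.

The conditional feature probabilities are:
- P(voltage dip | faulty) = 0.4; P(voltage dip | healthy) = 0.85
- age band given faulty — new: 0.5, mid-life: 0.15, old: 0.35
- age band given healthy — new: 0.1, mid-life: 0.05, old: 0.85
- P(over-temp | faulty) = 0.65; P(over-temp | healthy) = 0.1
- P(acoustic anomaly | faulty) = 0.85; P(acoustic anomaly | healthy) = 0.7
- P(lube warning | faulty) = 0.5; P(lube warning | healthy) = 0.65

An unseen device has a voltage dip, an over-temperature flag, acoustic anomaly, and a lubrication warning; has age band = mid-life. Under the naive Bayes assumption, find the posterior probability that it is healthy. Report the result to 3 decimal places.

0.059

faulty: 0.65 × 0.4 × 0.15 × 0.65 × 0.85 × 0.5 = 0.01077375
healthy: 0.35 × 0.85 × 0.05 × 0.1 × 0.7 × 0.65 = 0.0006768125
P(healthy | x) = 0.0006768125 / 0.0114505625 ≈ 0.059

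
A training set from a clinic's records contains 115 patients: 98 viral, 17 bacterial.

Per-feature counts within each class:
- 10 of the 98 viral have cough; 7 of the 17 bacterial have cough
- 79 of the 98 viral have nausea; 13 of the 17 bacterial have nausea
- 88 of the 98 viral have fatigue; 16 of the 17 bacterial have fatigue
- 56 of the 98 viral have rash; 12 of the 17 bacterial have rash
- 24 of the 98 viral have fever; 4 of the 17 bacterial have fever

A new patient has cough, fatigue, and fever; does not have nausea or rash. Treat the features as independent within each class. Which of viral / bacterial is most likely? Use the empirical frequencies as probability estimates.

viral: (98/115) × (10/98) × (19/98) × (88/98) × (42/98) × (24/98) ≈ 0.00158889
bacterial: (17/115) × (7/17) × (4/17) × (16/17) × (5/17) × (4/17) ≈ 0.000932856
Highest score → viral.

viral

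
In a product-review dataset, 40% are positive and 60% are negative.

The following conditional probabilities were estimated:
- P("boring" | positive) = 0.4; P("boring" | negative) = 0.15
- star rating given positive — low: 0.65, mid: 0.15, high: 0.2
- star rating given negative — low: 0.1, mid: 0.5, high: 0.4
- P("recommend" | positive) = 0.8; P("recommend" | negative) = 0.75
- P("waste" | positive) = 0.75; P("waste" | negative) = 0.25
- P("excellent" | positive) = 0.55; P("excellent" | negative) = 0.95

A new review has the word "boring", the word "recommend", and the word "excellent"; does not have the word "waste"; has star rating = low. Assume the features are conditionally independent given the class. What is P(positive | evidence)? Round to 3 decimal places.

positive: 0.4 × 0.4 × 0.65 × 0.8 × (1−0.75) × 0.55 = 0.01144
negative: 0.6 × 0.15 × 0.1 × 0.75 × (1−0.25) × 0.95 = 0.004809375
P(positive | x) = 0.01144 / 0.016249375 ≈ 0.704

0.704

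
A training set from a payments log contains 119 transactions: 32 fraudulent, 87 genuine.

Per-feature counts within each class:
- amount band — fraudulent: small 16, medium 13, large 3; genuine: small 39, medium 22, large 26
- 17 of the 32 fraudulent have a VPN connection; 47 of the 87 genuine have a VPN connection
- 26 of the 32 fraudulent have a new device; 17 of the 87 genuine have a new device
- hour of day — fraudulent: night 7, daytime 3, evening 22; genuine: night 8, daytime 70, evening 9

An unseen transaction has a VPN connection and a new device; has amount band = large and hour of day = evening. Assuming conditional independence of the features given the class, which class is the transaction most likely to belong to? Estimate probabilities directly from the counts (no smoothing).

fraudulent: (32/119) × (3/32) × (17/32) × (26/32) × (22/32) ≈ 0.00748117
genuine: (87/119) × (26/87) × (47/87) × (17/87) × (9/87) ≈ 0.00238593
Highest score → fraudulent.

fraudulent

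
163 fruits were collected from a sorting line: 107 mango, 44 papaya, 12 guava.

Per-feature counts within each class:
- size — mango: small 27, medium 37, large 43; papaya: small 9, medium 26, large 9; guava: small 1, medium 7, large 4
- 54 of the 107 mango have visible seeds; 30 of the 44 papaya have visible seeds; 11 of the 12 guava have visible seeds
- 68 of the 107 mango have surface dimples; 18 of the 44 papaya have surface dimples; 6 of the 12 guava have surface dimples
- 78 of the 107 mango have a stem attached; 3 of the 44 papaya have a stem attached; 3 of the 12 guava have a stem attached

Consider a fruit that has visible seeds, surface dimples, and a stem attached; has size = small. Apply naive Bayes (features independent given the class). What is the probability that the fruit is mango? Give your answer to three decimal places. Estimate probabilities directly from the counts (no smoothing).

mango: (107/163) × (27/107) × (54/107) × (68/107) × (78/107) ≈ 0.0387277
papaya: (44/163) × (9/44) × (30/44) × (18/44) × (3/44) ≈ 0.00105005
guava: (12/163) × (1/12) × (11/12) × (6/12) × (3/12) ≈ 0.000702965
P(mango | x) = 0.0387277 / 0.040480715 ≈ 0.957

0.957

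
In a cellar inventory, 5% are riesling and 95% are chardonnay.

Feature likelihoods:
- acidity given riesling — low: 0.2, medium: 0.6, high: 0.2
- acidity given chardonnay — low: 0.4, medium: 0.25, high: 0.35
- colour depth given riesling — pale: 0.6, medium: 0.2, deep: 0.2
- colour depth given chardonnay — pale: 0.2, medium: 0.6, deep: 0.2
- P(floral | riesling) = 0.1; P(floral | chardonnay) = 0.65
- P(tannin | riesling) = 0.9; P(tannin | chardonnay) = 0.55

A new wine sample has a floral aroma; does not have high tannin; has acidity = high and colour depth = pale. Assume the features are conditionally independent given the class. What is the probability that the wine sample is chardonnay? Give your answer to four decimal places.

0.9969

riesling: 0.05 × 0.2 × 0.6 × 0.1 × (1−0.9) = 0.00006
chardonnay: 0.95 × 0.35 × 0.2 × 0.65 × (1−0.55) = 0.01945125
P(chardonnay | x) = 0.01945125 / 0.01951125 ≈ 0.9969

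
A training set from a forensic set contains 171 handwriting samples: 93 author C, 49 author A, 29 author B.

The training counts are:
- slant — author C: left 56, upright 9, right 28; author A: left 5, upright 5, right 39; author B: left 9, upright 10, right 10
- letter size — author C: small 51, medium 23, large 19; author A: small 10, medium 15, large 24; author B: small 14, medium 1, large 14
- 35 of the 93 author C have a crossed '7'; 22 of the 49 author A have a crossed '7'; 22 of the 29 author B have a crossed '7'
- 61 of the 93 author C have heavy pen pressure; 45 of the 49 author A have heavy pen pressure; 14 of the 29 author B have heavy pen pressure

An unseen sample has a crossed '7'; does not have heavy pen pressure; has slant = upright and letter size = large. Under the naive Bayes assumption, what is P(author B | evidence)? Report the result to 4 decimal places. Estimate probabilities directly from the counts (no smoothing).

0.8525

author C: (93/171) × (9/93) × (19/93) × (35/93) × (32/93) ≈ 0.00139242
author A: (49/171) × (5/49) × (24/49) × (22/49) × (4/49) ≈ 0.000524904
author B: (29/171) × (10/29) × (14/29) × (22/29) × (15/29) ≈ 0.0110778
P(author B | x) = 0.0110778 / 0.012995124 ≈ 0.8525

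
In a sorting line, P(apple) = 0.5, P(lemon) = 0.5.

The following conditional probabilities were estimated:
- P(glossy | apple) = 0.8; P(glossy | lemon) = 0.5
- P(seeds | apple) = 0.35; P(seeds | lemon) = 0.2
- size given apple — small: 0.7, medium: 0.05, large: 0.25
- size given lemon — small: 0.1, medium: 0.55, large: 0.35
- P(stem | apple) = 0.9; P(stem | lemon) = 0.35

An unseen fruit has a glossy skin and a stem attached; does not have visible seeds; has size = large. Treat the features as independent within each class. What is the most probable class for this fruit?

apple

apple: 0.5 × 0.8 × (1−0.35) × 0.25 × 0.9 = 0.0585
lemon: 0.5 × 0.5 × (1−0.2) × 0.35 × 0.35 = 0.0245
Highest score → apple.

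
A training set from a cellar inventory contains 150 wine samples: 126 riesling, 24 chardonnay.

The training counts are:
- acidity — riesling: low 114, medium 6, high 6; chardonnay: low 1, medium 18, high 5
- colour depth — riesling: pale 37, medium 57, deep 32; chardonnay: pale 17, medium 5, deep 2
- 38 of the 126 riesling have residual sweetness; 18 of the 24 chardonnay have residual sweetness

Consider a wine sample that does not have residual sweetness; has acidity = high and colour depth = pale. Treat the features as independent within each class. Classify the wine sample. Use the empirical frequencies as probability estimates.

riesling: (126/150) × (6/126) × (37/126) × (88/126) ≈ 0.00820358
chardonnay: (24/150) × (5/24) × (17/24) × (6/24) ≈ 0.00590278
Highest score → riesling.

riesling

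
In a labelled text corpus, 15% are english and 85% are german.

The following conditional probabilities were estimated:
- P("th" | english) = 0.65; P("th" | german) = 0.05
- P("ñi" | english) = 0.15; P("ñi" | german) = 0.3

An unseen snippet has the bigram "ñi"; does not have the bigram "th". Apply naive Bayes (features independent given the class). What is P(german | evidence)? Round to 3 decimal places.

0.969

english: 0.15 × (1−0.65) × 0.15 = 0.007875
german: 0.85 × (1−0.05) × 0.3 = 0.24225
P(german | x) = 0.24225 / 0.250125 ≈ 0.969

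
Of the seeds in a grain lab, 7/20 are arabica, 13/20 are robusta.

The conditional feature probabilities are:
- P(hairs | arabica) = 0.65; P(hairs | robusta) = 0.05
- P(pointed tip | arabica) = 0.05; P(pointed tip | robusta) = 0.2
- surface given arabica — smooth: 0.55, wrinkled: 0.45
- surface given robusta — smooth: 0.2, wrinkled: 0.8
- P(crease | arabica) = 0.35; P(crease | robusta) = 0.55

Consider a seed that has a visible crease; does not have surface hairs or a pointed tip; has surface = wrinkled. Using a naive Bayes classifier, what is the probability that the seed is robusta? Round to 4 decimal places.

arabica: 0.35 × (1−0.65) × (1−0.05) × 0.45 × 0.35 = 0.0183290625
robusta: 0.65 × (1−0.05) × (1−0.2) × 0.8 × 0.55 = 0.21736
P(robusta | x) = 0.21736 / 0.2356890625 ≈ 0.9222

0.9222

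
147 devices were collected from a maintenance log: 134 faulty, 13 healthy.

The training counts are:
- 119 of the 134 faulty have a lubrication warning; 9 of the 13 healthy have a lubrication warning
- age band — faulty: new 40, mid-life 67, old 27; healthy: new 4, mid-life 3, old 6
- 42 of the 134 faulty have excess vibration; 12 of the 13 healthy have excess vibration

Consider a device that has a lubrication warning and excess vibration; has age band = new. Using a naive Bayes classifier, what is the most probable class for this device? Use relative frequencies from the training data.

faulty

faulty: (134/147) × (119/134) × (40/134) × (42/134) ≈ 0.0757407
healthy: (13/147) × (9/13) × (4/13) × (12/13) ≈ 0.0173892
Highest score → faulty.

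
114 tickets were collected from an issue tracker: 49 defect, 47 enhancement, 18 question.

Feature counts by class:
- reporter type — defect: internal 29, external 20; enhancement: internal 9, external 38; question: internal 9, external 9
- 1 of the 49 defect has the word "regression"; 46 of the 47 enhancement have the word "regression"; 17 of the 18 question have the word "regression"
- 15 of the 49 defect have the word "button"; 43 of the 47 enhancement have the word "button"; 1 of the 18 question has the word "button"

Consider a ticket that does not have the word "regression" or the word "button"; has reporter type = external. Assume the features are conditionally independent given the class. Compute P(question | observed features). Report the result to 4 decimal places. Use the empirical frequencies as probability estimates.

0.0334

defect: (49/114) × (20/49) × (48/49) × (34/49) ≈ 0.119249
enhancement: (47/114) × (38/47) × (1/47) × (4/47) ≈ 0.000603591
question: (18/114) × (9/18) × (1/18) × (17/18) ≈ 0.0041423
P(question | x) = 0.0041423 / 0.123994891 ≈ 0.0334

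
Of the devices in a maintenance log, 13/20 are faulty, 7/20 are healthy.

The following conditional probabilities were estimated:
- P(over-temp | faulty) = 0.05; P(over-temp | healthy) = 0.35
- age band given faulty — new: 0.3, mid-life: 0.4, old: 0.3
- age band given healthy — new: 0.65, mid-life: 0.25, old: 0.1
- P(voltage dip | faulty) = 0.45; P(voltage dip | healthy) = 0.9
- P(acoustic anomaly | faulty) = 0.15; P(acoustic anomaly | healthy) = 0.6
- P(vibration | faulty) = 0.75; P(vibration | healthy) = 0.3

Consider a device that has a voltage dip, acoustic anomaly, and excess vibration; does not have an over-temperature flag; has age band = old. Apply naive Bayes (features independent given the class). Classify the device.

faulty: 0.65 × (1−0.05) × 0.3 × 0.45 × 0.15 × 0.75 = 0.00937828125
healthy: 0.35 × (1−0.35) × 0.1 × 0.9 × 0.6 × 0.3 = 0.0036855
Highest score → faulty.

faulty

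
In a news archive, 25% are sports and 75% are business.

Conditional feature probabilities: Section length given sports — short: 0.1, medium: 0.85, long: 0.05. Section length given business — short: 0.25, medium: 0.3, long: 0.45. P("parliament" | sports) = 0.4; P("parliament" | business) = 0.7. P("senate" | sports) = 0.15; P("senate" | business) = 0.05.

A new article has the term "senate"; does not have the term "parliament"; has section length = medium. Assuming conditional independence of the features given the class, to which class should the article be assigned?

sports

sports: 0.25 × 0.85 × (1−0.4) × 0.15 = 0.019125
business: 0.75 × 0.3 × (1−0.7) × 0.05 = 0.003375
Highest score → sports.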